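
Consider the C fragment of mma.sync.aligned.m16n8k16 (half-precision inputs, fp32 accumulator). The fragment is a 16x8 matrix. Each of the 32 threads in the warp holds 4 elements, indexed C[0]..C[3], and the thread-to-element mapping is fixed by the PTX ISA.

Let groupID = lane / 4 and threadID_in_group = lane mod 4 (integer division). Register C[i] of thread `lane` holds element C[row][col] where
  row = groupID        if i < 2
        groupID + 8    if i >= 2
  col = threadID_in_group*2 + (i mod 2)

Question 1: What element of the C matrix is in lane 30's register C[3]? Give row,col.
15,5

30: g=7,t=2
[3] (7+8,2*2+1) = (15,5)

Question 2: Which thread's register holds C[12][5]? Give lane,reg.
r: 12->gid=4,r8=1  c: 5->tid=2,i&1=1
L=4*4+2=18  i=1*2+1=3

18,3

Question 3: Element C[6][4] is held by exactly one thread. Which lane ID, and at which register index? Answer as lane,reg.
26,0

r=6->g=6,rb=0  c=4->t=2,b0=0
L=6*4+2=26  i=0*2+0=0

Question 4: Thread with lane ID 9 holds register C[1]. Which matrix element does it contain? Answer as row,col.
2,3

lane 9: G=2 (9/4), T=1 (9%4)
i=1: r=2+0=2, c=1*2+1=3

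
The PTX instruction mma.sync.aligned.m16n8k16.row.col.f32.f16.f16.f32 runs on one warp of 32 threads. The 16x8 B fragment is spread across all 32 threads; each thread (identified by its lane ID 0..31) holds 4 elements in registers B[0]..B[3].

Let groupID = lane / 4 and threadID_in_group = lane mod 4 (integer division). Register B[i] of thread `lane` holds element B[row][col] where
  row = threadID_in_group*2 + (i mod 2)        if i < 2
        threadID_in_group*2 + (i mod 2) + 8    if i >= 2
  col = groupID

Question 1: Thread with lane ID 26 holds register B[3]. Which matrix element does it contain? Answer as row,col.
26: grp=6,tig=2
[3] (2*2+1+8,6) = (13,6)

13,6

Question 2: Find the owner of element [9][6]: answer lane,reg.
c=6⇒gr=6  r=9⇒Rb=1,th=0,odd=1
L=6*4+0=24  i=1*2+1=3

24,3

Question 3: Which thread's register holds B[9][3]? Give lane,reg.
c=3->g=3  r=9->rb=1,t=0,b0=1
L=3*4+0=12  i=1*2+1=3

12,3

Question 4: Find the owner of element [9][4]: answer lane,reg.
c: 4->gid=4  r: 9->r8=1,tid=0,i&1=1
L=4*4+0=16  i=1*2+1=3

16,3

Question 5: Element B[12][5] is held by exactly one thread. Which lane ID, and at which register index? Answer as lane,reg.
22,2

c=5⇒gr=5  r=12⇒Rb=1,th=2,odd=0
L=5*4+2=22  i=1*2+0=2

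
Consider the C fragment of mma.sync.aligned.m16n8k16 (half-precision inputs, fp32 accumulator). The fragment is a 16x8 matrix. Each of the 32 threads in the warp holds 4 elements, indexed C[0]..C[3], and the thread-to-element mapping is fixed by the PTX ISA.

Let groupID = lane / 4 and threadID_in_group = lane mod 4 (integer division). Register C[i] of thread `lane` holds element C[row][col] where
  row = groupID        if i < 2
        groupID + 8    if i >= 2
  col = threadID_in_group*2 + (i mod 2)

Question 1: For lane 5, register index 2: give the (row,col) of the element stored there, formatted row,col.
9,2

lane 5→5/4=1, 5 mod 4=1
i=2  r:1+8→9  c:2·1+0→2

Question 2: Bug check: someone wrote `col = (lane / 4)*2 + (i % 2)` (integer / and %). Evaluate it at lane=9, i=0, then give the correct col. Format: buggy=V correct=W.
`(lane / 4)*2 + (i % 2)`[9,0]->4
lane 9: gid=2 (9/4), tid=1 (9%4)
i=0: r=2+0=2, c=1*2+0=2
col: 4 vs 2

buggy=4 correct=2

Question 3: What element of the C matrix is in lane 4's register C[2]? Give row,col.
9,0

4: G=1,T=0
[2] (1+8,0*2+0) = (9,0)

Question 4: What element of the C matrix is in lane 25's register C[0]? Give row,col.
25: G=6,T=1
[0] (6+0,1*2+0) = (6,2)

6,2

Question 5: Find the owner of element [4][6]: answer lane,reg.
r: 4->gid=4,r8=0  c: 6->tid=3,i&1=0
L=4*4+3=19  i=0*2+0=0

19,0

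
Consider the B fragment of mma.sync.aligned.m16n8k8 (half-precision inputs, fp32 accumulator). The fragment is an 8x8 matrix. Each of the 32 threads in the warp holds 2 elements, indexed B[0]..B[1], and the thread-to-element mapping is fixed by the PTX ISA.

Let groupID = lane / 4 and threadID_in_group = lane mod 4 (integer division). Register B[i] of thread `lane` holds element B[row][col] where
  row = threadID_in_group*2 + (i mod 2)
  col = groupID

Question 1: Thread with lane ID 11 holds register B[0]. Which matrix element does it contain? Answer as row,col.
11: g=2,t=3
[0] (3*2+0,2) = (6,2)

6,2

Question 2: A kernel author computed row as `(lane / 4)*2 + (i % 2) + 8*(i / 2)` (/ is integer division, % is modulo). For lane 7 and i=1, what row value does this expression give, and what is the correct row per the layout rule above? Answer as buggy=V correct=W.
`(lane / 4)*2 + (i % 2) + 8*(i / 2)`[7,1]=>3
lane 7=>7/4=1, 7 mod 4=3
i=1  r:2·3+1=>7  c:1
row: 3 vs 7

buggy=3 correct=7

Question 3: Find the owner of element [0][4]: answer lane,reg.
c:4=>grp=4  r:0=>tig=0,lo=0
L=4*4+0=16  i=0=0

16,0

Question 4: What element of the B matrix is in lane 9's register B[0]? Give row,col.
2,2

lane 9⇒9/4=2, 9 mod 4=1
i=0  r:2·1+0⇒2  c:2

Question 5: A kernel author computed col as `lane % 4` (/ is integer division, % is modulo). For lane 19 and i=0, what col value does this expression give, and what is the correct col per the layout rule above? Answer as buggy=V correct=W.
`lane % 4`[19,0]⇒3
lane 19: gr=4 (19/4), th=3 (19%4)
i=0: r=3*2+0=6, c=gr=4
col: 3 vs 4

buggy=3 correct=4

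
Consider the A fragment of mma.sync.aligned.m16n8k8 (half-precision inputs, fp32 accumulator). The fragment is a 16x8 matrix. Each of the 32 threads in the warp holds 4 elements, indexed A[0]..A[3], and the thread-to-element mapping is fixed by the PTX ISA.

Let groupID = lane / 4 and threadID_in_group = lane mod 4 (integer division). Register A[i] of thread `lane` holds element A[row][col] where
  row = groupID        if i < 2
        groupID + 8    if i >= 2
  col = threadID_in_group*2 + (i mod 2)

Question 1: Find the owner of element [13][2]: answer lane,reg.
r=13⇒gr=5,Rb=1  c=2⇒th=1,odd=0
L=5*4+1=21  i=1*2+0=2

21,2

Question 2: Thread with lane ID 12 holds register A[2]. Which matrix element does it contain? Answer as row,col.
11,0

12: grp=3,tig=0
[2] (3+8,0*2+0) = (11,0)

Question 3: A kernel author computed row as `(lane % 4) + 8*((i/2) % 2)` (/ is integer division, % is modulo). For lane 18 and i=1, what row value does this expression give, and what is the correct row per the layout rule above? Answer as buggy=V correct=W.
buggy=2 correct=4

`(lane % 4) + 8*((i/2) % 2)`[18,1]⇒2
lane 18⇒18/4=4, 18 mod 4=2
i=1  r:4+0⇒4  c:2·2+1⇒5
row: 2 vs 4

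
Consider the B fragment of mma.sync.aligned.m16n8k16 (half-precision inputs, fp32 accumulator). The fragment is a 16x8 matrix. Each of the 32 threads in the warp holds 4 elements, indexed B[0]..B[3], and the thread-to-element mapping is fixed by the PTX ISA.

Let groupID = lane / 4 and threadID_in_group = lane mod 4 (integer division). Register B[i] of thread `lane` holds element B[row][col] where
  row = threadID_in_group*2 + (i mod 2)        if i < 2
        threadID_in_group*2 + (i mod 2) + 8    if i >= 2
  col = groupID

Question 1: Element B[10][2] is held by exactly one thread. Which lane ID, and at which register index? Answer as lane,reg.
9,2

c=2⇒gr=2  r=10⇒Rb=1,th=1,odd=0
L=2*4+1=9  i=1*2+0=2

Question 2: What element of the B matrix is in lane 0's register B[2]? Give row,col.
8,0

L=0→G=0>>2=0, T=0&3=0
[2]→row 0·2+0+8=8  col G=0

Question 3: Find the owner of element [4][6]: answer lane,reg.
26,0

c=6->g=6  r=4->rb=0,t=2,b0=0
L=6*4+2=26  i=0*2+0=0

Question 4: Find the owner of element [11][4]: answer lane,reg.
c=4->g=4  r=11->rb=1,t=1,b0=1
L=4*4+1=17  i=1*2+1=3

17,3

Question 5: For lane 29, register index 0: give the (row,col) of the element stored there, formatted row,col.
lane 29=>29/4=7, 29 mod 4=1
i=0  r:2·1+0+0=>2  c:7

2,7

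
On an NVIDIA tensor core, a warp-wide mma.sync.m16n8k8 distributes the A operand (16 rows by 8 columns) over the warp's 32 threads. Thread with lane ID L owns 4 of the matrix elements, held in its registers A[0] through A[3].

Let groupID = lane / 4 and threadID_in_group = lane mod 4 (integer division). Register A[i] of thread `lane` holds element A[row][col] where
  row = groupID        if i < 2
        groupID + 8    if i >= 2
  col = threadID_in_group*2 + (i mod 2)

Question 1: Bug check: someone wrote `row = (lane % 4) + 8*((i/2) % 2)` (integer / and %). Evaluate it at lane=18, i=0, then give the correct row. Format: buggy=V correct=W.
buggy=2 correct=4

`(lane % 4) + 8*((i/2) % 2)`[18,0]=>2
18: grp=4,tig=2
[0] (4+0,2*2+0) = (4,4)
row: 2 vs 4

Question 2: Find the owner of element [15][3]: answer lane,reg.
29,3

r=15→G=7,rhi=1  c=3→T=1,p=1
L=7*4+1=29  i=1*2+1=3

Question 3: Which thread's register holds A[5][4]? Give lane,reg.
22,0

r: 5->gid=5,r8=0  c: 4->tid=2,i&1=0
L=5*4+2=22  i=0*2+0=0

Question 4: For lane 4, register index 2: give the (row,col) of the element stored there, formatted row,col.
9,0

lane 4: grp=1 (4/4), tig=0 (4%4)
i=2: r=1+8=9, c=0*2+0=0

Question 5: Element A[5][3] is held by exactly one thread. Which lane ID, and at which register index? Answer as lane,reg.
r=5→G=5,rhi=0  c=3→T=1,p=1
L=5*4+1=21  i=0*2+1=1

21,1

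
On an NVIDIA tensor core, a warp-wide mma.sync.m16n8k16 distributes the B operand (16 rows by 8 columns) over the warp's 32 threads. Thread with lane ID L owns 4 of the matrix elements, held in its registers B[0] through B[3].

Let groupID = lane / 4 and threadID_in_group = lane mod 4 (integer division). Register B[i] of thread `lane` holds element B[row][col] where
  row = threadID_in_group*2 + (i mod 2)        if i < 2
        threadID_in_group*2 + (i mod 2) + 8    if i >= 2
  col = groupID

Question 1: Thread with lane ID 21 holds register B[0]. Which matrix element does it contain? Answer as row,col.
lane 21: G=5 (21/4), T=1 (21%4)
i=0: r=1*2+0+0=2, c=G=5

2,5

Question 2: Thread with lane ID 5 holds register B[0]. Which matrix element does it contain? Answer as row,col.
lane 5=>5/4=1, 5 mod 4=1
i=0  r:2·1+0+0=>2  c:1

2,1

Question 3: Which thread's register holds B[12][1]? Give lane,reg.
c:1=>grp=1  r:12=>rB=1,tig=2,lo=0
L=1*4+2=6  i=1*2+0=2

6,2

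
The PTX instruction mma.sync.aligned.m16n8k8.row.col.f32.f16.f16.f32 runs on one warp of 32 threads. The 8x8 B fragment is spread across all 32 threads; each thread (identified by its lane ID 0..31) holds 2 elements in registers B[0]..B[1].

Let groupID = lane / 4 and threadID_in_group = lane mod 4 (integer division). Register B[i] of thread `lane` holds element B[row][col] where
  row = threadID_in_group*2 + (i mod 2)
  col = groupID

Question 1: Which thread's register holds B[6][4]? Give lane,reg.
19,0

c=4⇒gr=4  r=6⇒th=3,odd=0
L=4*4+3=19  i=0=0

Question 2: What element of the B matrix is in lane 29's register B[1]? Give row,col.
L=29⇒gr=29>>2=7, th=29&3=1
[1]⇒row 1·2+1=3  col gr=7

3,7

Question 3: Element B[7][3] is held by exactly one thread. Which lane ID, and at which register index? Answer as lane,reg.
15,1

c=3⇒gr=3  r=7⇒th=3,odd=1
L=3*4+3=15  i=1=1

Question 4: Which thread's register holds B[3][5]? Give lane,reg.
21,1

c:5=>grp=5  r:3=>tig=1,lo=1
L=5*4+1=21  i=1=1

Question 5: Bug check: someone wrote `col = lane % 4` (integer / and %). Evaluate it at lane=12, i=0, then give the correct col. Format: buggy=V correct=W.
buggy=0 correct=3

`lane % 4`[12,0]->0
lane 12: gid=3 (12/4), tid=0 (12%4)
i=0: r=0*2+0=0, c=gid=3
col: 0 vs 3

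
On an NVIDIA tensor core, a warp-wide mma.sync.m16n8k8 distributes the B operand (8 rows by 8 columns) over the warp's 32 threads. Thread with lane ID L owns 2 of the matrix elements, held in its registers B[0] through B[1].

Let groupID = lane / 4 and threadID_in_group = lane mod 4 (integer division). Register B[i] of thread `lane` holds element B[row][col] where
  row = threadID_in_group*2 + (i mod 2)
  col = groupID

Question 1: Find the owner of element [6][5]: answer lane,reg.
23,0

c: 5->gid=5  r: 6->tid=3,i&1=0
L=5*4+3=23  i=0=0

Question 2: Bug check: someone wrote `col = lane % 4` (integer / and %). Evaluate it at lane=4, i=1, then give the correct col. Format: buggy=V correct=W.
`lane % 4`[4,1]->0
4: gid=1,tid=0
[1] (0*2+1,1) = (1,1)
col: 0 vs 1

buggy=0 correct=1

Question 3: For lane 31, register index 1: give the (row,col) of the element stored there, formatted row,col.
7,7

lane 31→31/4=7, 31 mod 4=3
i=1  r:2·3+1→7  c:7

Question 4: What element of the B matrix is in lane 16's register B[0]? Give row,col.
lane 16→16/4=4, 16 mod 4=0
i=0  r:2·0+0→0  c:4

0,4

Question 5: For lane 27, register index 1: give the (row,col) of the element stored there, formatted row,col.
7,6

lane 27⇒27/4=6, 27 mod 4=3
i=1  r:2·3+1⇒7  c:6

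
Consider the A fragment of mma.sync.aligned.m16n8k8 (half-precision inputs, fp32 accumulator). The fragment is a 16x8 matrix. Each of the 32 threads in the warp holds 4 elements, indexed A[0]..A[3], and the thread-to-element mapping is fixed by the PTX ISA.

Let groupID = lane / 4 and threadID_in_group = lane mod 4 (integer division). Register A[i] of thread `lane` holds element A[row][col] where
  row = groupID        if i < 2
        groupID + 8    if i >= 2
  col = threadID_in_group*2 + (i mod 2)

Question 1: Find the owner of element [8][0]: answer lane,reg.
r:8=>grp=0,rB=1  c:0=>tig=0,lo=0
L=0*4+0=0  i=1*2+0=2

0,2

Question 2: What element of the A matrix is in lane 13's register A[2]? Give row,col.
L=13=>grp=13>>2=3, tig=13&3=1
[2]=>row 3+8=11  col 1·2+0=2

11,2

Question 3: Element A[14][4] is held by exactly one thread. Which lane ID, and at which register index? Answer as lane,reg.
26,2

r=14→G=6,rhi=1  c=4→T=2,p=0
L=6*4+2=26  i=1*2+0=2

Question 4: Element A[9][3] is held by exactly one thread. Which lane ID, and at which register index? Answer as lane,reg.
5,3

r=9→G=1,rhi=1  c=3→T=1,p=1
L=1*4+1=5  i=1*2+1=3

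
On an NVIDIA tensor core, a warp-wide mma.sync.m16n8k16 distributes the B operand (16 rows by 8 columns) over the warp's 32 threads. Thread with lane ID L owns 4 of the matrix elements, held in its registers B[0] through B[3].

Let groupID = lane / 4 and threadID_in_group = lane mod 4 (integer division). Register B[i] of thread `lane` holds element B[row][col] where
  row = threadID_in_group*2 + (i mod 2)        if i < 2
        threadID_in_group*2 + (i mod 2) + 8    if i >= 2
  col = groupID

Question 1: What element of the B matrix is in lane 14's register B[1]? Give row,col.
lane 14: gid=3 (14/4), tid=2 (14%4)
i=1: r=2*2+1+0=5, c=gid=3

5,3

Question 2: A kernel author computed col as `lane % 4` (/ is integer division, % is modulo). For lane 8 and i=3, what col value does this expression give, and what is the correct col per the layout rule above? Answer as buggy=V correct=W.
`lane % 4`[8,3]->0
lane 8->8/4=2, 8 mod 4=0
i=3  r:2·0+1+8->9  c:2
col: 0 vs 2

buggy=0 correct=2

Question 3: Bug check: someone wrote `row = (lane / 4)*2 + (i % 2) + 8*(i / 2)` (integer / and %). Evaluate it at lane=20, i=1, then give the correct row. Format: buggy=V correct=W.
`(lane / 4)*2 + (i % 2) + 8*(i / 2)`[20,1]→11
lane 20: G=5 (20/4), T=0 (20%4)
i=1: r=0*2+1+0=1, c=G=5
row: 11 vs 1

buggy=11 correct=1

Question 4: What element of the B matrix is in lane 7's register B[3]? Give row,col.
L=7->gid=7>>2=1, tid=7&3=3
[3]->row 3·2+1+8=15  col gid=1

15,1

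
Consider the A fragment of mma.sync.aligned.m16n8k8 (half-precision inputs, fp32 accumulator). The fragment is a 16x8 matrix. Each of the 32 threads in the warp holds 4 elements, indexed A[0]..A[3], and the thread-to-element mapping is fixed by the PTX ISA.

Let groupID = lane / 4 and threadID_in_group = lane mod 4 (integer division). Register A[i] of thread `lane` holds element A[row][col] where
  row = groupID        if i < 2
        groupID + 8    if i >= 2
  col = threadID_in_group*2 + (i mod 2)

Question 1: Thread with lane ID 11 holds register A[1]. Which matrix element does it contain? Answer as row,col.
lane 11→11/4=2, 11 mod 4=3
i=1  r:2+0→2  c:2·3+1→7

2,7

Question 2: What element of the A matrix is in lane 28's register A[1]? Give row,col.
lane 28: gid=7 (28/4), tid=0 (28%4)
i=1: r=7+0=7, c=0*2+1=1

7,1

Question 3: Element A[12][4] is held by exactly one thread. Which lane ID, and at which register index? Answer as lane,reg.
r=12->g=4,rb=1  c=4->t=2,b0=0
L=4*4+2=18  i=1*2+0=2

18,2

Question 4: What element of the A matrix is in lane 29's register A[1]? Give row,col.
7,3

lane 29=>29/4=7, 29 mod 4=1
i=1  r:7+0=>7  c:2·1+1=>3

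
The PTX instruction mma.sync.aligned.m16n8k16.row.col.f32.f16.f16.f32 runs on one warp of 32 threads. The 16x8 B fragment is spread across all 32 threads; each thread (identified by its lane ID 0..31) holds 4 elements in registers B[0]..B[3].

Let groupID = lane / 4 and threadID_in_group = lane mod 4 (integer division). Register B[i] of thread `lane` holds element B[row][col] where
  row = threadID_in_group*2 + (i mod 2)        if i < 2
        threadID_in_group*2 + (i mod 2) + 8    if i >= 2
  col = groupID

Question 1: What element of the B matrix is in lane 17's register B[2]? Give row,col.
10,4

17: grp=4,tig=1
[2] (1*2+0+8,4) = (10,4)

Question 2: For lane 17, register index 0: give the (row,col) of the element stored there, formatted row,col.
L=17=>grp=17>>2=4, tig=17&3=1
[0]=>row 1·2+0+0=2  col grp=4

2,4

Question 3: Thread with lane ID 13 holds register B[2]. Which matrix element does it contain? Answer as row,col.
lane 13: gr=3 (13/4), th=1 (13%4)
i=2: r=1*2+0+8=10, c=gr=3

10,3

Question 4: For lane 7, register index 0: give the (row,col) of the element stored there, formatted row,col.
6,1

7: g=1,t=3
[0] (3*2+0+0,1) = (6,1)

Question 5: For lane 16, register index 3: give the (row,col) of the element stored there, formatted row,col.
9,4

lane 16: grp=4 (16/4), tig=0 (16%4)
i=3: r=0*2+1+8=9, c=grp=4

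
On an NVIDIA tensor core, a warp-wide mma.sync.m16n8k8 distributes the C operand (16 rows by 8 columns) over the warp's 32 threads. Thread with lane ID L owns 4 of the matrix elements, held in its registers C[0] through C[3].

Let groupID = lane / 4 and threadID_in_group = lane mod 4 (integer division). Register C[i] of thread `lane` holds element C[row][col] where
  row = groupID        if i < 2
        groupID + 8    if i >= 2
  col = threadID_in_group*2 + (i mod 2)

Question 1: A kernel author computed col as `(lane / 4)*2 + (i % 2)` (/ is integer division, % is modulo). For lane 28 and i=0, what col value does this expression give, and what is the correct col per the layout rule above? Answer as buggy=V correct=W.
buggy=14 correct=0

`(lane / 4)*2 + (i % 2)`[28,0]→14
lane 28→28/4=7, 28 mod 4=0
i=0  r:7+0→7  c:2·0+0→0
col: 14 vs 0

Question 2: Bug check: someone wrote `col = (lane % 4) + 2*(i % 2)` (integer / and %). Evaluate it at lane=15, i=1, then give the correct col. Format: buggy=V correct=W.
`(lane % 4) + 2*(i % 2)`[15,1]->5
lane 15: gid=3 (15/4), tid=3 (15%4)
i=1: r=3+0=3, c=3*2+1=7
col: 5 vs 7

buggy=5 correct=7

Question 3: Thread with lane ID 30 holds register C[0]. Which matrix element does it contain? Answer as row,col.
7,4

lane 30: g=7 (30/4), t=2 (30%4)
i=0: r=7+0=7, c=2*2+0=4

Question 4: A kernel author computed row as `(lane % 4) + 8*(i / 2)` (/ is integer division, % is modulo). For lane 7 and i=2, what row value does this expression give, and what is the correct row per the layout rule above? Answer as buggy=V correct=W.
`(lane % 4) + 8*(i / 2)`[7,2]→11
7: G=1,T=3
[2] (1+8,3*2+0) = (9,6)
row: 11 vs 9

buggy=11 correct=9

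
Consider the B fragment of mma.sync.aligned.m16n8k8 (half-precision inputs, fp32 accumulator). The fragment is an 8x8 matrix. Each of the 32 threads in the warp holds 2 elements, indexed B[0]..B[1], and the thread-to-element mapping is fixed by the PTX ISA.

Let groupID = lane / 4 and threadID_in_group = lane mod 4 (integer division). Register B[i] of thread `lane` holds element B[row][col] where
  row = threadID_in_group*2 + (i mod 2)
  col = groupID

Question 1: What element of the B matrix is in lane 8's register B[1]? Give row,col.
L=8⇒gr=8>>2=2, th=8&3=0
[1]⇒row 0·2+1=1  col gr=2

1,2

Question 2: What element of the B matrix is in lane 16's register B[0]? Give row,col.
L=16->g=16>>2=4, t=16&3=0
[0]->row 0·2+0=0  col g=4

0,4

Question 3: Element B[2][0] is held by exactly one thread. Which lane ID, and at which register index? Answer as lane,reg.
c:0=>grp=0  r:2=>tig=1,lo=0
L=0*4+1=1  i=0=0

1,0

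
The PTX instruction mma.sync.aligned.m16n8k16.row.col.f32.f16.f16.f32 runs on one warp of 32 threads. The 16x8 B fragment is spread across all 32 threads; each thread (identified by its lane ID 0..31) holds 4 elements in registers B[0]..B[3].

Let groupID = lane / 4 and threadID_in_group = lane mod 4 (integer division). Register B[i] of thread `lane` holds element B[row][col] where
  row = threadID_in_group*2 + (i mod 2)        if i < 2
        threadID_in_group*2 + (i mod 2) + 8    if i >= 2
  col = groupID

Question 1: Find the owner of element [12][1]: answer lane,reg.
6,2

c=1→G=1  r=12→rhi=1,T=2,p=0
L=1*4+2=6  i=1*2+0=2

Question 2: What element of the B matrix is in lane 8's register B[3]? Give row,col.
8: g=2,t=0
[3] (0*2+1+8,2) = (9,2)

9,2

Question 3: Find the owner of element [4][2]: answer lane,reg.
10,0

c=2->g=2  r=4->rb=0,t=2,b0=0
L=2*4+2=10  i=0*2+0=0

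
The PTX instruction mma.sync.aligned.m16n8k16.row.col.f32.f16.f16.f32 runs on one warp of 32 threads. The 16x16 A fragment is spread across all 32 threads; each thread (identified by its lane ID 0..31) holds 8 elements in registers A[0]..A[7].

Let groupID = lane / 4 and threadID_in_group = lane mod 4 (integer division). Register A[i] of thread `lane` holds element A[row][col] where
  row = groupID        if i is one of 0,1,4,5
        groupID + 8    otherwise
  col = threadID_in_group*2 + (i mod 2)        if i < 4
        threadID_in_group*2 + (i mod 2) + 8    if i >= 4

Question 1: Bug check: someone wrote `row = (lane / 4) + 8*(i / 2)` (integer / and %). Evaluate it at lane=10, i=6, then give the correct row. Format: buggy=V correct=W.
buggy=26 correct=10

`(lane / 4) + 8*(i / 2)`[10,6]→26
10: G=2,T=2
[6] (2+8,2*2+0+8) = (10,12)
row: 26 vs 10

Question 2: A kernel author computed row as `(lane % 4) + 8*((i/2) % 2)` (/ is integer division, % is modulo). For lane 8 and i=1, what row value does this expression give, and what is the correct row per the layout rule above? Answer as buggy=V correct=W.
buggy=0 correct=2

`(lane % 4) + 8*((i/2) % 2)`[8,1]->0
8: g=2,t=0
[1] (2+0,0*2+1+0) = (2,1)
row: 0 vs 2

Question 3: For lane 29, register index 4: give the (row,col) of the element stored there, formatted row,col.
7,10

L=29⇒gr=29>>2=7, th=29&3=1
[4]⇒row 7+0=7  col 1·2+0+8=10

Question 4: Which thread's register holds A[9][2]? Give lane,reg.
r=9->g=1,rb=1  c=2->cb=0,t=1,b0=0
L=1*4+1=5  i=0*4+1*2+0=2

5,2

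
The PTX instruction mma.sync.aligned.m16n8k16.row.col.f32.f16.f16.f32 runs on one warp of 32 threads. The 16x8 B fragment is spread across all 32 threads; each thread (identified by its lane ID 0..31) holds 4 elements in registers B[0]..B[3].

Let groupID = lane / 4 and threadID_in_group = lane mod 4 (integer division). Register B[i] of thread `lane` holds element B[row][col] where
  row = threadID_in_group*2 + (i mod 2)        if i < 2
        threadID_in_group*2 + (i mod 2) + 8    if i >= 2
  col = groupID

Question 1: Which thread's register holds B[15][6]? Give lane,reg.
27,3

c=6⇒gr=6  r=15⇒Rb=1,th=3,odd=1
L=6*4+3=27  i=1*2+1=3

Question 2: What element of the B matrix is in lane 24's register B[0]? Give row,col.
L=24⇒gr=24>>2=6, th=24&3=0
[0]⇒row 0·2+0+0=0  col gr=6

0,6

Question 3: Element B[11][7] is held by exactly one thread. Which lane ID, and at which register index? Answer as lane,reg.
29,3

c=7->g=7  r=11->rb=1,t=1,b0=1
L=7*4+1=29  i=1*2+1=3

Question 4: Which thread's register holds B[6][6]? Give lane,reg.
27,0

c=6->g=6  r=6->rb=0,t=3,b0=0
L=6*4+3=27  i=0*2+0=0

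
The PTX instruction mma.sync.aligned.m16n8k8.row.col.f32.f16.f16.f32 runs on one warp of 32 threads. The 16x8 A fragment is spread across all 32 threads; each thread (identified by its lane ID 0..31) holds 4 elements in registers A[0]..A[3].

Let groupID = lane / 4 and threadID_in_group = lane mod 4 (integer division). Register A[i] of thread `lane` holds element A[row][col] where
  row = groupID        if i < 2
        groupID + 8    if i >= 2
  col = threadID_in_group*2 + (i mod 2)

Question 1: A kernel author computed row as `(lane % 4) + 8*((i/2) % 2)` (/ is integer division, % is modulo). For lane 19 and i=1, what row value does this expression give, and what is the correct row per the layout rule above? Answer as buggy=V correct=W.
`(lane % 4) + 8*((i/2) % 2)`[19,1]→3
L=19→G=19>>2=4, T=19&3=3
[1]→row 4+0=4  col 3·2+1=7
row: 3 vs 4

buggy=3 correct=4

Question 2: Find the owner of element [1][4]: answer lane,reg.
r=1→G=1,rhi=0  c=4→T=2,p=0
L=1*4+2=6  i=0*2+0=0

6,0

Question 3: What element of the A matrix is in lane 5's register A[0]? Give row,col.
1,2

5: grp=1,tig=1
[0] (1+0,1*2+0) = (1,2)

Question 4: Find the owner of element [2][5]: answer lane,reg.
r=2->g=2,rb=0  c=5->t=2,b0=1
L=2*4+2=10  i=0*2+1=1

10,1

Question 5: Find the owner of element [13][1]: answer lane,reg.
r: 13->gid=5,r8=1  c: 1->tid=0,i&1=1
L=5*4+0=20  i=1*2+1=3

20,3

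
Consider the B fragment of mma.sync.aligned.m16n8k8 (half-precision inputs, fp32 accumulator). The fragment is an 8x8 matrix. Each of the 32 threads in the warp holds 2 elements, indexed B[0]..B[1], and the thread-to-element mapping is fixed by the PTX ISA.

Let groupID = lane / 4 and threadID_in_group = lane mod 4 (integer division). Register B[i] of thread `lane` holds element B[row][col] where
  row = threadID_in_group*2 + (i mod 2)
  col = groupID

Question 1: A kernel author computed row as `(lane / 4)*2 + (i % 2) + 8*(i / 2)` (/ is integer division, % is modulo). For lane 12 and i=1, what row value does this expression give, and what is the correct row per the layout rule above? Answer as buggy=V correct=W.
buggy=7 correct=1

`(lane / 4)*2 + (i % 2) + 8*(i / 2)`[12,1]->7
lane 12->12/4=3, 12 mod 4=0
i=1  r:2·0+1->1  c:3
row: 7 vs 1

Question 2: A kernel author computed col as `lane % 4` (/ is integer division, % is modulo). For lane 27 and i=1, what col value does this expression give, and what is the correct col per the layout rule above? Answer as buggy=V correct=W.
`lane % 4`[27,1]⇒3
L=27⇒gr=27>>2=6, th=27&3=3
[1]⇒row 3·2+1=7  col gr=6
col: 3 vs 6

buggy=3 correct=6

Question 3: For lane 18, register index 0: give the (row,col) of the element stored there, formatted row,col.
lane 18: grp=4 (18/4), tig=2 (18%4)
i=0: r=2*2+0=4, c=grp=4

4,4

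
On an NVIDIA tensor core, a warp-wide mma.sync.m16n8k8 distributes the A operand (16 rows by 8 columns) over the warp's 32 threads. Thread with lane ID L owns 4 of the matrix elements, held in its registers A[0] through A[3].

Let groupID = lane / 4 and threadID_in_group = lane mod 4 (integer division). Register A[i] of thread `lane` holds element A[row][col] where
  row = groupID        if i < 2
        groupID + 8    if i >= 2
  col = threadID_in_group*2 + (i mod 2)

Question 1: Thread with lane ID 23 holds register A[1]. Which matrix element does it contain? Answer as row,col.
5,7

L=23->g=23>>2=5, t=23&3=3
[1]->row 5+0=5  col 3·2+1=7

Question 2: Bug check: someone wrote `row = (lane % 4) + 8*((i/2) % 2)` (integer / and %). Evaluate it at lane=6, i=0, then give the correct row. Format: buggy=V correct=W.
`(lane % 4) + 8*((i/2) % 2)`[6,0]⇒2
L=6⇒gr=6>>2=1, th=6&3=2
[0]⇒row 1+0=1  col 2·2+0=4
row: 2 vs 1

buggy=2 correct=1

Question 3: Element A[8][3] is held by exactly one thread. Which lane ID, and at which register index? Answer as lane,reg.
r=8⇒gr=0,Rb=1  c=3⇒th=1,odd=1
L=0*4+1=1  i=1*2+1=3

1,3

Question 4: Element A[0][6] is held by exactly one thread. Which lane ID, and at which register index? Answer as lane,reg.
r=0→G=0,rhi=0  c=6→T=3,p=0
L=0*4+3=3  i=0*2+0=0

3,0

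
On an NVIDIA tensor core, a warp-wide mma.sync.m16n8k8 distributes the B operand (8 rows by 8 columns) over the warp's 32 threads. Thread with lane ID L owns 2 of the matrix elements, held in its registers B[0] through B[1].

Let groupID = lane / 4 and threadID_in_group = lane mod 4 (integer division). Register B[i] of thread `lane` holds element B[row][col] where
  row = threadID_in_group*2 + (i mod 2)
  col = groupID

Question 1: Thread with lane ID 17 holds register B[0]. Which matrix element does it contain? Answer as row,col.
lane 17: g=4 (17/4), t=1 (17%4)
i=0: r=1*2+0=2, c=g=4

2,4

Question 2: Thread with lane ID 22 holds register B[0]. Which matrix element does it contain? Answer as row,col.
22: G=5,T=2
[0] (2*2+0,5) = (4,5)

4,5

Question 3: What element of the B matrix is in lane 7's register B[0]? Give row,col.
lane 7=>7/4=1, 7 mod 4=3
i=0  r:2·3+0=>6  c:1

6,1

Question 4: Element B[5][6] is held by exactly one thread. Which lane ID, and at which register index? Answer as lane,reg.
26,1

c: 6->gid=6  r: 5->tid=2,i&1=1
L=6*4+2=26  i=1=1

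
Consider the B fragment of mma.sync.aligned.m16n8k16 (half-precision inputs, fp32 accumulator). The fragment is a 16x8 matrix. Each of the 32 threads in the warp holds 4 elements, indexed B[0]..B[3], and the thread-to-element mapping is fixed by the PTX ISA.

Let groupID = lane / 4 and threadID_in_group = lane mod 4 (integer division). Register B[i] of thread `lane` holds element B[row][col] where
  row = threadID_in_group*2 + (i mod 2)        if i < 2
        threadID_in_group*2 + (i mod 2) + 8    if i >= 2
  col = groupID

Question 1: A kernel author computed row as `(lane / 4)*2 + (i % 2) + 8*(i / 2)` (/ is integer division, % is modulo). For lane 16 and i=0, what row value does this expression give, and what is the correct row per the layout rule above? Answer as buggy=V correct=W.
`(lane / 4)*2 + (i % 2) + 8*(i / 2)`[16,0]->8
16: g=4,t=0
[0] (0*2+0+0,4) = (0,4)
row: 8 vs 0

buggy=8 correct=0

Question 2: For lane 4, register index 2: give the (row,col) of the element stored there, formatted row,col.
8,1

lane 4->4/4=1, 4 mod 4=0
i=2  r:2·0+0+8->8  c:1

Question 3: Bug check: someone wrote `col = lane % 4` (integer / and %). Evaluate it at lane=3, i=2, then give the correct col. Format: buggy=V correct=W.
buggy=3 correct=0

`lane % 4`[3,2]->3
3: gid=0,tid=3
[2] (3*2+0+8,0) = (14,0)
col: 3 vs 0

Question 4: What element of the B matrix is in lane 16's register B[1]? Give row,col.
1,4

lane 16: gid=4 (16/4), tid=0 (16%4)
i=1: r=0*2+1+0=1, c=gid=4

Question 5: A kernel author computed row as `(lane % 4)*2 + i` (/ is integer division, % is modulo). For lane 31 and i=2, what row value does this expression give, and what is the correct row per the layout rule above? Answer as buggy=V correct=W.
buggy=8 correct=14

`(lane % 4)*2 + i`[31,2]→8
lane 31: G=7 (31/4), T=3 (31%4)
i=2: r=3*2+0+8=14, c=G=7
row: 8 vs 14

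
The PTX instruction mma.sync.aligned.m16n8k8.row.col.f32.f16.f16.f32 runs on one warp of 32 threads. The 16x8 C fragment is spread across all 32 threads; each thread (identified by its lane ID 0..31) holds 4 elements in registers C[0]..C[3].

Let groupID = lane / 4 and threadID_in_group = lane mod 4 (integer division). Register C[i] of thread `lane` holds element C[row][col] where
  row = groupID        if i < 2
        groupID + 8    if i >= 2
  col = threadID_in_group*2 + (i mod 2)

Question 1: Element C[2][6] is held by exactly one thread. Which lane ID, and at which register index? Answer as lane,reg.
11,0

r: 2->gid=2,r8=0  c: 6->tid=3,i&1=0
L=2*4+3=11  i=0*2+0=0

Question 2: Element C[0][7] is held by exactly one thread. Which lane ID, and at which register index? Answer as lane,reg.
3,1

r:0=>grp=0,rB=0  c:7=>tig=3,lo=1
L=0*4+3=3  i=0*2+1=1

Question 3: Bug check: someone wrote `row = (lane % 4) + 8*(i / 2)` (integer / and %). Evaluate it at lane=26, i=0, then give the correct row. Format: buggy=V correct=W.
`(lane % 4) + 8*(i / 2)`[26,0]=>2
26: grp=6,tig=2
[0] (6+0,2*2+0) = (6,4)
row: 2 vs 6

buggy=2 correct=6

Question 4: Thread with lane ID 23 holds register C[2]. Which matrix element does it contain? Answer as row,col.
23: grp=5,tig=3
[2] (5+8,3*2+0) = (13,6)

13,6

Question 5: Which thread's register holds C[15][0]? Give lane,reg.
28,2

r=15->g=7,rb=1  c=0->t=0,b0=0
L=7*4+0=28  i=1*2+0=2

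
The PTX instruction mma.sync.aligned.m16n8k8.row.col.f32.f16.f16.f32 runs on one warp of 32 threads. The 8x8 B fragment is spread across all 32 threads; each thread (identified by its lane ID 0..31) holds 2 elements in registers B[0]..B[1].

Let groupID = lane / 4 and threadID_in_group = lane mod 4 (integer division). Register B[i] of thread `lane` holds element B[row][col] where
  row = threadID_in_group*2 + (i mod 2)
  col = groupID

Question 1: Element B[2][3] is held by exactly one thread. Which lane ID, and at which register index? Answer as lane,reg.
c: 3->gid=3  r: 2->tid=1,i&1=0
L=3*4+1=13  i=0=0

13,0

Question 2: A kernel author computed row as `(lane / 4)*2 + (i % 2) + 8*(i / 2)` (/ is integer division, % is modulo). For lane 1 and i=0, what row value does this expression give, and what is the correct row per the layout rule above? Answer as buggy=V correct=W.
`(lane / 4)*2 + (i % 2) + 8*(i / 2)`[1,0]->0
1: gid=0,tid=1
[0] (1*2+0,0) = (2,0)
row: 0 vs 2

buggy=0 correct=2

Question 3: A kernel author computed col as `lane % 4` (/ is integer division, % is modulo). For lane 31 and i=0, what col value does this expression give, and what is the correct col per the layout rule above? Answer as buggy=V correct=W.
`lane % 4`[31,0]->3
lane 31->31/4=7, 31 mod 4=3
i=0  r:2·3+0->6  c:7
col: 3 vs 7

buggy=3 correct=7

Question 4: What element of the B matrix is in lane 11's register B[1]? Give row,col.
L=11→G=11>>2=2, T=11&3=3
[1]→row 3·2+1=7  col G=2

7,2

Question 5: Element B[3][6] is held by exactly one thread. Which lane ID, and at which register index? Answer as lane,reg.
c=6→G=6  r=3→T=1,p=1
L=6*4+1=25  i=1=1

25,1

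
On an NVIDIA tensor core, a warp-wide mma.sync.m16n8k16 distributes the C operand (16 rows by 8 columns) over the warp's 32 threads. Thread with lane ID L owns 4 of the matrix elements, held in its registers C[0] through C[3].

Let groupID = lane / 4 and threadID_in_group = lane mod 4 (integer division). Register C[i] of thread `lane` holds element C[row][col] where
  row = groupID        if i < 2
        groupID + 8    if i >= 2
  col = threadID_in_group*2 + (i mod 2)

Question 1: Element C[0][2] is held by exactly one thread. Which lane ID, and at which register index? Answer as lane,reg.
1,0

r=0→G=0,rhi=0  c=2→T=1,p=0
L=0*4+1=1  i=0*2+0=0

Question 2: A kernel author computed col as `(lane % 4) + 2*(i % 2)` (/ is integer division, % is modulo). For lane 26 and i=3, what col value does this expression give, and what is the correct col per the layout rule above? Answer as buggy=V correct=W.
`(lane % 4) + 2*(i % 2)`[26,3]→4
26: G=6,T=2
[3] (6+8,2*2+1) = (14,5)
col: 4 vs 5

buggy=4 correct=5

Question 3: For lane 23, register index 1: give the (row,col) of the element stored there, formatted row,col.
5,7

L=23→G=23>>2=5, T=23&3=3
[1]→row 5+0=5  col 3·2+1=7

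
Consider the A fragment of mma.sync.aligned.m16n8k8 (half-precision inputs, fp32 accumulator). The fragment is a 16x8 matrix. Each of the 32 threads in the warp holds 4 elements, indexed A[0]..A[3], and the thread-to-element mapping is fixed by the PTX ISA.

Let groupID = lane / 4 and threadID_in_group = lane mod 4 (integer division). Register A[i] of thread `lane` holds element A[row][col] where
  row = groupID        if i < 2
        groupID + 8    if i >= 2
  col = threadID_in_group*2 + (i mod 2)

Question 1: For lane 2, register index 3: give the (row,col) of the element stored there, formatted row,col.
8,5

L=2=>grp=2>>2=0, tig=2&3=2
[3]=>row 0+8=8  col 2·2+1=5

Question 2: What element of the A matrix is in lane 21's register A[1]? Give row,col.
21: g=5,t=1
[1] (5+0,1*2+1) = (5,3)

5,3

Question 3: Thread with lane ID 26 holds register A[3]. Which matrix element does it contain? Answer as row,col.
lane 26: G=6 (26/4), T=2 (26%4)
i=3: r=6+8=14, c=2*2+1=5

14,5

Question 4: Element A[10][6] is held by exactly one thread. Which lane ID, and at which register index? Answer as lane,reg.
11,2

r: 10->gid=2,r8=1  c: 6->tid=3,i&1=0
L=2*4+3=11  i=1*2+0=2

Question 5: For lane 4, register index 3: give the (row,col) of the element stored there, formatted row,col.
9,1

L=4->g=4>>2=1, t=4&3=0
[3]->row 1+8=9  col 0·2+1=1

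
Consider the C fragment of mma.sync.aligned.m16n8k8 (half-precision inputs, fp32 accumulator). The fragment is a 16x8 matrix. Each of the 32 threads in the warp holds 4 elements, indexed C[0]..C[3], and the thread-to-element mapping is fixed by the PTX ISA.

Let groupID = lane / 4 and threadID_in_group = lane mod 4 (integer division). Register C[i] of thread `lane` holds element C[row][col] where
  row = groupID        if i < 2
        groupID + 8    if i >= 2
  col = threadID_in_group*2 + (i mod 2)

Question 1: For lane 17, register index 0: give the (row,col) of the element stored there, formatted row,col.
17: gid=4,tid=1
[0] (4+0,1*2+0) = (4,2)

4,2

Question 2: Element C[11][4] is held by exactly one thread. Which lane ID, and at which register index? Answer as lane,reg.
14,2

r:11=>grp=3,rB=1  c:4=>tig=2,lo=0
L=3*4+2=14  i=1*2+0=2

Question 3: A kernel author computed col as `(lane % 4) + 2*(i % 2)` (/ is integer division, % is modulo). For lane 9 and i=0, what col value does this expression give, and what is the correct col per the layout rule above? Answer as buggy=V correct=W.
`(lane % 4) + 2*(i % 2)`[9,0]⇒1
9: gr=2,th=1
[0] (2+0,1*2+0) = (2,2)
col: 1 vs 2

buggy=1 correct=2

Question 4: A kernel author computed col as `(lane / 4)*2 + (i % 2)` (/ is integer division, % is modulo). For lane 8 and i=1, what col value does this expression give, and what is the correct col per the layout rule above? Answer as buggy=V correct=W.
buggy=5 correct=1

`(lane / 4)*2 + (i % 2)`[8,1]->5
L=8->gid=8>>2=2, tid=8&3=0
[1]->row 2+0=2  col 0·2+1=1
col: 5 vs 1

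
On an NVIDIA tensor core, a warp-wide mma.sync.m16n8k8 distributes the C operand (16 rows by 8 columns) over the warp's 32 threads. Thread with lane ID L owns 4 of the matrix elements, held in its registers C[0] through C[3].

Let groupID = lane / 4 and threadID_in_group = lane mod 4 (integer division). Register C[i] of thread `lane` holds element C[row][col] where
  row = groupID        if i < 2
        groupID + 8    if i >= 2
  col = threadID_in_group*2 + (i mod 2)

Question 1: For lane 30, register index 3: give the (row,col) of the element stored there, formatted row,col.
15,5

lane 30: g=7 (30/4), t=2 (30%4)
i=3: r=7+8=15, c=2*2+1=5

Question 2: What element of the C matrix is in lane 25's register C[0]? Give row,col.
6,2

25: g=6,t=1
[0] (6+0,1*2+0) = (6,2)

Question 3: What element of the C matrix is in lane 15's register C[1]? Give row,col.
lane 15→15/4=3, 15 mod 4=3
i=1  r:3+0→3  c:2·3+1→7

3,7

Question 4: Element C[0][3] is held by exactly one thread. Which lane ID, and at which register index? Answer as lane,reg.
1,1

r=0->g=0,rb=0  c=3->t=1,b0=1
L=0*4+1=1  i=0*2+1=1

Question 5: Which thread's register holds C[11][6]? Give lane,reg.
r:11=>grp=3,rB=1  c:6=>tig=3,lo=0
L=3*4+3=15  i=1*2+0=2

15,2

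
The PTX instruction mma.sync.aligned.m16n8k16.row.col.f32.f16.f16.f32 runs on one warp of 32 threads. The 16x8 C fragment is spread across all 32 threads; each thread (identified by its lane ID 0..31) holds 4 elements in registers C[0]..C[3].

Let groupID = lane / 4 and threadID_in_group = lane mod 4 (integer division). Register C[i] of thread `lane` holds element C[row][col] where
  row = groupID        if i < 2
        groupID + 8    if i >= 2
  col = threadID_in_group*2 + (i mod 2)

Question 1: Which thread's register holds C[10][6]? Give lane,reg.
11,2

r=10→G=2,rhi=1  c=6→T=3,p=0
L=2*4+3=11  i=1*2+0=2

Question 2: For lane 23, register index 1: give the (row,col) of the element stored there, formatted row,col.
5,7

L=23⇒gr=23>>2=5, th=23&3=3
[1]⇒row 5+0=5  col 3·2+1=7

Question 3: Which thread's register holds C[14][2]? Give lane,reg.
25,2

r=14→G=6,rhi=1  c=2→T=1,p=0
L=6*4+1=25  i=1*2+0=2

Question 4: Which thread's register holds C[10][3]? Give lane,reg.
9,3

r=10→G=2,rhi=1  c=3→T=1,p=1
L=2*4+1=9  i=1*2+1=3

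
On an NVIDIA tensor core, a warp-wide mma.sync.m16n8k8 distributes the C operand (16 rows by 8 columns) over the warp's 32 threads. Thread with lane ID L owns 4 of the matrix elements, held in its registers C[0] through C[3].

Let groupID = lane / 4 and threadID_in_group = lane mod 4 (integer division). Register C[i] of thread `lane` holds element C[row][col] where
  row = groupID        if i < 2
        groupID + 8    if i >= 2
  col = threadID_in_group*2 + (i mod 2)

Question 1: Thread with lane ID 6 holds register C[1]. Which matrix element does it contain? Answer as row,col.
1,5

6: gr=1,th=2
[1] (1+0,2*2+1) = (1,5)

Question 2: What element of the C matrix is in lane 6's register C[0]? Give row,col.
6: grp=1,tig=2
[0] (1+0,2*2+0) = (1,4)

1,4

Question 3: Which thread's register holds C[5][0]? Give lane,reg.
r=5→G=5,rhi=0  c=0→T=0,p=0
L=5*4+0=20  i=0*2+0=0

20,0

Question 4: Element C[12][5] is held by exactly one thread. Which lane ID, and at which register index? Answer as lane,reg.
18,3

r=12->g=4,rb=1  c=5->t=2,b0=1
L=4*4+2=18  i=1*2+1=3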